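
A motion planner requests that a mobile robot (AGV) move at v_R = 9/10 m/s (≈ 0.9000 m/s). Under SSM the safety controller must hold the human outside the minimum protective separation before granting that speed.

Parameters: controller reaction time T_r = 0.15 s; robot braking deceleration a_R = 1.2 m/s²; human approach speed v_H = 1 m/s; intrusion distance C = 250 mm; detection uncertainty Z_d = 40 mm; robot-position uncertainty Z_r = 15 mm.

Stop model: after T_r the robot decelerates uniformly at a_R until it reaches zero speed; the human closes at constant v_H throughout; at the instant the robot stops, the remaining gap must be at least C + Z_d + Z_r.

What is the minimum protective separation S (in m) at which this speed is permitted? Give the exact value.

S_min = 671/400 m = 1.6775 m

stop time T_s = (9/10)/(6/5) = 0.7500 s
robot in T_r: 0.9000·0.1500 = 0.1350 m
robot under decel: 0.9000²/(2·1.2000) = 0.3375 m
human closes 1.0000·0.9000 = 0.9000 m
residual clearance needed = 0.2500+0.0400+0.0150 = 0.3050 m
S_min ≈ 0.1350+0.3375+0.9000+0.3050  ⇒  S_min = 671/400 m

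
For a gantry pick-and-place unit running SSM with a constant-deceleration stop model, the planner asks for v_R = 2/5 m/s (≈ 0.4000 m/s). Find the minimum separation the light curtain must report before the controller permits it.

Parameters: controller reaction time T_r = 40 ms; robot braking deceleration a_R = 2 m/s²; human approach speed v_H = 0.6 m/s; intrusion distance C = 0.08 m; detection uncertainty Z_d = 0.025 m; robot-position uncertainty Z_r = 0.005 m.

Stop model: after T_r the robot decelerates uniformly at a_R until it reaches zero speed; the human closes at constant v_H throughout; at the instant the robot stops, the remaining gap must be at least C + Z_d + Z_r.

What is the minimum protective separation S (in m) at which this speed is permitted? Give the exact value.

S_min = 31/100 m = 0.3100 m

stop time T_s = (2/5)/2 = 0.2000 s
robot in T_r: 0.4000·0.0400 = 0.0160 m
braking distance = 0.4000²/(2·2.0000) = 0.0400 m
person approaches 0.6000·(0.0400+0.2000) = 0.1440 m
C+Z_d+Z_r = 0.0800+0.0250+0.0050 = 0.1100 m
S_min ≈ 0.0160+0.0400+0.1440+0.1100  ⇒  S_min = 31/100 m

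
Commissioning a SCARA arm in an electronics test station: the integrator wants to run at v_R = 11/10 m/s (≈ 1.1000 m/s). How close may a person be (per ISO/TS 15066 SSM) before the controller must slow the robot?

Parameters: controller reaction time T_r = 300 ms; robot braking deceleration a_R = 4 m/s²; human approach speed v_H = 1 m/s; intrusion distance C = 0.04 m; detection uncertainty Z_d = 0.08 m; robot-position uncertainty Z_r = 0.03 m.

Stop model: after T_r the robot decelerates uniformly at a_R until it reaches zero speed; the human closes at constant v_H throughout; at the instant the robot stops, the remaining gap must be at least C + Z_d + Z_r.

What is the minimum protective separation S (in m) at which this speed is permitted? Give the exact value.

T_s = v_R/a_R = (11/10)/4 = 0.2750 s
robot in T_r: 1.1000·0.3000 = 0.3300 m
robot covers 1.1000·0.2750 − ½·4.0000·0.2750² = 0.1512 m while stopping
human closes 1.0000·0.5750 = 0.5750 m
C+Z_d+Z_r = 0.0400+0.0800+0.0300 = 0.1500 m
S_min ≈ 0.3300+0.1512+0.5750+0.1500  ⇒  S_min = 193/160 m

S_min = 193/160 m = 1.2063 m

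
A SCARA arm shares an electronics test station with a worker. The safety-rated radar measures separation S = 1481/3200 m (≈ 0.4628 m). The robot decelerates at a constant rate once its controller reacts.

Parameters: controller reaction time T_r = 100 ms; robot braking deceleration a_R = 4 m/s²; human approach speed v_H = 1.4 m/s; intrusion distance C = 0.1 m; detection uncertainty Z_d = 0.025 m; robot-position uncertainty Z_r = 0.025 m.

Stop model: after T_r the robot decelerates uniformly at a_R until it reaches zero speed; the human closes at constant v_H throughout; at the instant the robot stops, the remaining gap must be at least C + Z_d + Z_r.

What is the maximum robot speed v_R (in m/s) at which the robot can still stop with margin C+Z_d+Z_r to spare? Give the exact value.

v_R_max = 7/20 m/s = 0.3500 m/s

collect terms ⇒ (1/8)·v_R² + (9/20)·v_R + (-553/3200) = 0
  disc = (9/20)² − 4·(1/8)·(-553/3200) = 1849/6400 ; √disc = 43/80
  v_R = (−(9/20) + 43/80) / (2·(1/8)) = 7/20 m/s
check:
braking lasts T_s = (7/20)/4 = 0.0875 s
robot in T_r: 0.3500·0.1000 = 0.0350 m
robot under decel: 0.3500²/(2·4.0000) = 0.0153 m
human closes 1.4000·0.1875 = 0.2625 m
C+Z_d+Z_r = 0.1000+0.0250+0.0250 = 0.1500 m
sum ≈ 0.0350+0.0153+0.2625+0.1500 ≈ 0.4628 m = S ✓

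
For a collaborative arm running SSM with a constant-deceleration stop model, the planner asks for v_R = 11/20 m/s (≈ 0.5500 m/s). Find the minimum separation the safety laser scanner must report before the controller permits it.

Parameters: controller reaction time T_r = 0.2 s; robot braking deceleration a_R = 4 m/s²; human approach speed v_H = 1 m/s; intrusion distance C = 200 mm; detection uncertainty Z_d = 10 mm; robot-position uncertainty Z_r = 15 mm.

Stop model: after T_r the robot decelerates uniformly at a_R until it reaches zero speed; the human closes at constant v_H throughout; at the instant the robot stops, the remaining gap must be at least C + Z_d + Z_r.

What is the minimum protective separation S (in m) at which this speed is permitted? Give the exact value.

S_min = 2273/3200 m = 0.7103 m

T_s = v_R/a_R = (11/20)/4 = 0.1375 s
robot covers v_R·T_r = 0.5500·0.2000 = 0.1100 m before braking
braking distance = 0.5500²/(2·4.0000) = 0.0378 m
person approaches 1.0000·(0.2000+0.1375) = 0.3375 m
margins: 0.2000+0.0100+0.0150 = 0.2250 m
S_min ≈ 0.1100+0.0378+0.3375+0.2250  ⇒  S_min = 2273/3200 m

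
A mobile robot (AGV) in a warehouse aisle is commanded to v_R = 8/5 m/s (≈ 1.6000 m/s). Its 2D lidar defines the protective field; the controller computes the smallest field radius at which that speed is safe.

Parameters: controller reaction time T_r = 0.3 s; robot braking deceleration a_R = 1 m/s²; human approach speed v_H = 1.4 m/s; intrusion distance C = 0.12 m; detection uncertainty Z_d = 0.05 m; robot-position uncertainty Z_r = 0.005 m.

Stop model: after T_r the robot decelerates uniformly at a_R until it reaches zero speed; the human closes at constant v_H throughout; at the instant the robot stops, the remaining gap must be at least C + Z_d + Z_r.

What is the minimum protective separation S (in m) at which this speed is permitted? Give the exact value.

T_s = v_R/a_R = (8/5)/1 = 1.6000 s
reaction-phase robot travel = 1.6000·0.3000 = 0.4800 m
robot covers 1.6000·1.6000 − ½·1.0000·1.6000² = 1.2800 m while stopping
person approaches 1.4000·(0.3000+1.6000) = 2.6600 m
residual clearance needed = 0.1200+0.0500+0.0050 = 0.1750 m
S_min ≈ 0.4800+1.2800+2.6600+0.1750  ⇒  S_min = 919/200 m

S_min = 919/200 m = 4.5950 m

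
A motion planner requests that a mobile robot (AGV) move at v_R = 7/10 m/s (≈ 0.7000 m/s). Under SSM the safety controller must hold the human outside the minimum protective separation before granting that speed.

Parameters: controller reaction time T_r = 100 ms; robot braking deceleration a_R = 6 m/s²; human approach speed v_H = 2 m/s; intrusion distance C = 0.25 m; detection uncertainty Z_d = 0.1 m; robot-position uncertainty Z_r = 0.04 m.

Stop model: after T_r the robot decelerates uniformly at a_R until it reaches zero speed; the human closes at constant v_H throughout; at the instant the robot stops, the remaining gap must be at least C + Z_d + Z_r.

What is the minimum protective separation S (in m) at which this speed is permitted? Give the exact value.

stop time T_s = (7/10)/6 = 0.1167 s
reaction-phase robot travel = 0.7000·0.1000 = 0.0700 m
robot covers 0.7000·0.1167 − ½·6.0000·0.1167² = 0.0408 m while stopping
human over T_r+T_s: 2.0000·(0.1000+0.1167) = 0.4333 m
C+Z_d+Z_r = 0.2500+0.1000+0.0400 = 0.3900 m
S_min ≈ 0.0700+0.0408+0.4333+0.3900  ⇒  S_min = 1121/1200 m

S_min = 1121/1200 m = 0.9342 m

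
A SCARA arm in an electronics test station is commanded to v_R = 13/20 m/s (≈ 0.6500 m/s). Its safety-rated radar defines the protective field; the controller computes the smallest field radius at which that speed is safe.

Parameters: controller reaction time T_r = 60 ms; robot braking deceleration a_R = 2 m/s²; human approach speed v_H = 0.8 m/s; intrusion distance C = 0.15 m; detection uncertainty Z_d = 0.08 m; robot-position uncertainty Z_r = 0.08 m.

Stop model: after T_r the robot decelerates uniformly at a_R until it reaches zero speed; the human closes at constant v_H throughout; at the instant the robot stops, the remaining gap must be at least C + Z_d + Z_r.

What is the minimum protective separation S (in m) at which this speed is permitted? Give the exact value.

S_min = 6101/8000 m = 0.7626 m

stop time T_s = (13/20)/2 = 0.3250 s
robot covers v_R·T_r = 0.6500·0.0600 = 0.0390 m before braking
robot covers 0.6500·0.3250 − ½·2.0000·0.3250² = 0.1056 m while stopping
person approaches 0.8000·(0.0600+0.3250) = 0.3080 m
C+Z_d+Z_r = 0.1500+0.0800+0.0800 = 0.3100 m
S_min ≈ 0.0390+0.1056+0.3080+0.3100  ⇒  S_min = 6101/8000 m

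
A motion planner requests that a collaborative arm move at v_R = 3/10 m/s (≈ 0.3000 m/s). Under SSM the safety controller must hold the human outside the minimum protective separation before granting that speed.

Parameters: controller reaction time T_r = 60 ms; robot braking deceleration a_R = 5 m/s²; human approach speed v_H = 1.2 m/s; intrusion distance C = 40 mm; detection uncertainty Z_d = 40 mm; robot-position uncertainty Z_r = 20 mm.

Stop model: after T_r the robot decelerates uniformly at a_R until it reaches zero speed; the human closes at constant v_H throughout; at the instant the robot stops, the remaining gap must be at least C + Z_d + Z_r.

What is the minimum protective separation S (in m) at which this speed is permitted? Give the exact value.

stop time T_s = (3/10)/5 = 0.0600 s
reaction-phase robot travel = 0.3000·0.0600 = 0.0180 m
robot under decel: 0.3000²/(2·5.0000) = 0.0090 m
person approaches 1.2000·(0.0600+0.0600) = 0.1440 m
residual clearance needed = 0.0400+0.0400+0.0200 = 0.1000 m
S_min ≈ 0.0180+0.0090+0.1440+0.1000  ⇒  S_min = 271/1000 m

S_min = 271/1000 m = 0.2710 m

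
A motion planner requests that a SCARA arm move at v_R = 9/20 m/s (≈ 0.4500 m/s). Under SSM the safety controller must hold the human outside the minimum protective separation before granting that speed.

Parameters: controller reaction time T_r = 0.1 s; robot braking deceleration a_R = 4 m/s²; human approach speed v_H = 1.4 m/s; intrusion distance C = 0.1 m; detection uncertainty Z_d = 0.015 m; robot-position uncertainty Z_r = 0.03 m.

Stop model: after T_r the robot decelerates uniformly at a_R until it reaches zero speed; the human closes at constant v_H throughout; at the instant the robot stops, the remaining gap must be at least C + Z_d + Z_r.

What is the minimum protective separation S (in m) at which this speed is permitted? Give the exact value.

braking lasts T_s = (9/20)/4 = 0.1125 s
robot in T_r: 0.4500·0.1000 = 0.0450 m
robot under decel: 0.4500²/(2·4.0000) = 0.0253 m
human over T_r+T_s: 1.4000·(0.1000+0.1125) = 0.2975 m
C+Z_d+Z_r = 0.1000+0.0150+0.0300 = 0.1450 m
S_min ≈ 0.0450+0.0253+0.2975+0.1450  ⇒  S_min = 1641/3200 m

S_min = 1641/3200 m = 0.5128 m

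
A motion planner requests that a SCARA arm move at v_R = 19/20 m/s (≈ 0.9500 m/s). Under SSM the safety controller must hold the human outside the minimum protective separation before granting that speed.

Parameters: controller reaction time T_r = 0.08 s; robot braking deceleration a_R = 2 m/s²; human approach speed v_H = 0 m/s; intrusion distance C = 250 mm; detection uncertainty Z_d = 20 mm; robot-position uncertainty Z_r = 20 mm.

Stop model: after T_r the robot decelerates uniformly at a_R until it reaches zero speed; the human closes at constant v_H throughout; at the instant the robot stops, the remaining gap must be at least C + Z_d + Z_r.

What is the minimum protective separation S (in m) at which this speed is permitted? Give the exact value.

braking lasts T_s = (19/20)/2 = 0.4750 s
robot covers v_R·T_r = 0.9500·0.0800 = 0.0760 m before braking
braking distance = 0.9500²/(2·2.0000) = 0.2256 m
person approaches 0.0000·(0.0800+0.4750) = 0.0000 m
margins: 0.2500+0.0200+0.0200 = 0.2900 m
S_min ≈ 0.0760+0.2256+0.0000+0.2900  ⇒  S_min = 4733/8000 m

S_min = 4733/8000 m = 0.5916 m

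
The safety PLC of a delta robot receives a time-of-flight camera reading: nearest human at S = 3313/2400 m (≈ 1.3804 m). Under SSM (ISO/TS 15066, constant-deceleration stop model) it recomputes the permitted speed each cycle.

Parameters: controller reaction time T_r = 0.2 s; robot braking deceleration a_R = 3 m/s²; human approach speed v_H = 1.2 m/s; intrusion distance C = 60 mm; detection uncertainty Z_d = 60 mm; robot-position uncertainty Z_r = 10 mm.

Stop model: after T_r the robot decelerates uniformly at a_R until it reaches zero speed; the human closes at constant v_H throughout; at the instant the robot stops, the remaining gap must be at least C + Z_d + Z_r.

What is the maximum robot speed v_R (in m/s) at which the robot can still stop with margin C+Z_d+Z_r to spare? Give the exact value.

quadratic (1/6)·v² + (3/5)·v + (-97/96) = 0
  disc = (3/5)² − 4·(1/6)·(-97/96) = 3721/3600 ; √disc = 61/60
  v_R = (−(3/5) + 61/60) / (2·(1/6)) = 5/4 m/s
check:
T_s = v_R/a_R = (5/4)/3 = 0.4167 s
robot in T_r: 1.2500·0.2000 = 0.2500 m
robot covers 1.2500·0.4167 − ½·3.0000·0.4167² = 0.2604 m while stopping
human over T_r+T_s: 1.2000·(0.2000+0.4167) = 0.7400 m
C+Z_d+Z_r = 0.0600+0.0600+0.0100 = 0.1300 m
sum ≈ 0.2500+0.2604+0.7400+0.1300 ≈ 1.3804 m = S ✓

v_R_max = 5/4 m/s = 1.2500 m/s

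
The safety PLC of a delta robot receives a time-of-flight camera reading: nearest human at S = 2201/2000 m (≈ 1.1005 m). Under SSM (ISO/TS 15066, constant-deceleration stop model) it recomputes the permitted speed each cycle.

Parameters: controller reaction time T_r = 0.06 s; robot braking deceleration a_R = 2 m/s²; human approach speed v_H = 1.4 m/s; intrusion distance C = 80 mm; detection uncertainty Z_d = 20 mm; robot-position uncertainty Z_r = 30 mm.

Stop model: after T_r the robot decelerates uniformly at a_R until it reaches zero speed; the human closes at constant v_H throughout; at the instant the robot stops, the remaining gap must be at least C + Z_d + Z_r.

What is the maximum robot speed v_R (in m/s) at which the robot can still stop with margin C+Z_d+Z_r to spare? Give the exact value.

v_R_max = 9/10 m/s = 0.9000 m/s

at the boundary: (1/4)·v² + (19/25)·v + (-1773/2000) = 0
  disc = (19/25)² − 4·(1/4)·(-1773/2000) = 14641/10000 ; √disc = 121/100
  v_R = (−(19/25) + 121/100) / (2·(1/4)) = 9/10 m/s
check:
T_s = v_R/a_R = (9/10)/2 = 0.4500 s
robot covers v_R·T_r = 0.9000·0.0600 = 0.0540 m before braking
braking distance = 0.9000²/(2·2.0000) = 0.2025 m
person approaches 1.4000·(0.0600+0.4500) = 0.7140 m
margins: 0.0800+0.0200+0.0300 = 0.1300 m
sum ≈ 0.0540+0.2025+0.7140+0.1300 ≈ 1.1005 m = S ✓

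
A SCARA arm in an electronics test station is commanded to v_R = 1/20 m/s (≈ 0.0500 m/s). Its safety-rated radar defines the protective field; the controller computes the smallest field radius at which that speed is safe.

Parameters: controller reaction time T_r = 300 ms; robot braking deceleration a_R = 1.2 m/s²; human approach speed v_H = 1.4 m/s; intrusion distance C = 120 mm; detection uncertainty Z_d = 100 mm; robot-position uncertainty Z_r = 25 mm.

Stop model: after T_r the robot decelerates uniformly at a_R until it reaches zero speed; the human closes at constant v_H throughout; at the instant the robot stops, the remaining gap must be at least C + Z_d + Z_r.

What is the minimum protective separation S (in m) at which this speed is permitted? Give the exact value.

T_s = v_R/a_R = (1/20)/(6/5) = 0.0417 s
reaction-phase robot travel = 0.0500·0.3000 = 0.0150 m
robot covers 0.0500·0.0417 − ½·1.2000·0.0417² = 0.0010 m while stopping
person approaches 1.4000·(0.3000+0.0417) = 0.4783 m
residual clearance needed = 0.1200+0.1000+0.0250 = 0.2450 m
S_min ≈ 0.0150+0.0010+0.4783+0.2450  ⇒  S_min = 1183/1600 m

S_min = 1183/1600 m = 0.7394 m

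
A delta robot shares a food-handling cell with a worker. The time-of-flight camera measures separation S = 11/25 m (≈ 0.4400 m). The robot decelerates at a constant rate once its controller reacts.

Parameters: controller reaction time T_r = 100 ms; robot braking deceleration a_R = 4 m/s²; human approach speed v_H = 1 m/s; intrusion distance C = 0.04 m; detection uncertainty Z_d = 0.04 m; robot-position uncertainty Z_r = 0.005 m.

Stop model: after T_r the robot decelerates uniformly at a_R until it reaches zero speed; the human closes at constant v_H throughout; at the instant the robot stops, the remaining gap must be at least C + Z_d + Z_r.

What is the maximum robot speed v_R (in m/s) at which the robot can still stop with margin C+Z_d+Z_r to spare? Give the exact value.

v_R_max = 3/5 m/s = 0.6000 m/s

collect terms ⇒ (1/8)·v_R² + (7/20)·v_R + (-51/200) = 0
  disc = (7/20)² − 4·(1/8)·(-51/200) = 1/4 ; √disc = 1/2
  v_R = (−(7/20) + 1/2) / (2·(1/8)) = 3/5 m/s
check:
T_s = v_R/a_R = (3/5)/4 = 0.1500 s
reaction-phase robot travel = 0.6000·0.1000 = 0.0600 m
braking distance = 0.6000²/(2·4.0000) = 0.0450 m
person approaches 1.0000·(0.1000+0.1500) = 0.2500 m
residual clearance needed = 0.0400+0.0400+0.0050 = 0.0850 m
sum ≈ 0.0600+0.0450+0.2500+0.0850 ≈ 0.4400 m = S ✓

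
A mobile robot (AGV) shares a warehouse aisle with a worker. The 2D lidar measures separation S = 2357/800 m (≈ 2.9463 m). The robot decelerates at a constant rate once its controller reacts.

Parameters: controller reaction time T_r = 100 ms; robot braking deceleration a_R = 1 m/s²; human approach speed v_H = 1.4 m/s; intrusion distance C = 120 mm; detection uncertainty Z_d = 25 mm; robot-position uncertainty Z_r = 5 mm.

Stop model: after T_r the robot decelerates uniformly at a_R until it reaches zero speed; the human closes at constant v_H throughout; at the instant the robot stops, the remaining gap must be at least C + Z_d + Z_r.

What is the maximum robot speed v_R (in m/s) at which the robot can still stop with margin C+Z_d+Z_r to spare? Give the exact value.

v_R_max = 5/4 m/s = 1.2500 m/s

quadratic (1/2)·v² + (3/2)·v + (-85/32) = 0
  disc = (3/2)² − 4·(1/2)·(-85/32) = 121/16 ; √disc = 11/4
  v_R = (−(3/2) + 11/4) / (2·(1/2)) = 5/4 m/s
check:
braking lasts T_s = (5/4)/1 = 1.2500 s
reaction-phase robot travel = 1.2500·0.1000 = 0.1250 m
robot under decel: 1.2500²/(2·1.0000) = 0.7812 m
human closes 1.4000·1.3500 = 1.8900 m
C+Z_d+Z_r = 0.1200+0.0250+0.0050 = 0.1500 m
sum ≈ 0.1250+0.7812+1.8900+0.1500 ≈ 2.9463 m = S ✓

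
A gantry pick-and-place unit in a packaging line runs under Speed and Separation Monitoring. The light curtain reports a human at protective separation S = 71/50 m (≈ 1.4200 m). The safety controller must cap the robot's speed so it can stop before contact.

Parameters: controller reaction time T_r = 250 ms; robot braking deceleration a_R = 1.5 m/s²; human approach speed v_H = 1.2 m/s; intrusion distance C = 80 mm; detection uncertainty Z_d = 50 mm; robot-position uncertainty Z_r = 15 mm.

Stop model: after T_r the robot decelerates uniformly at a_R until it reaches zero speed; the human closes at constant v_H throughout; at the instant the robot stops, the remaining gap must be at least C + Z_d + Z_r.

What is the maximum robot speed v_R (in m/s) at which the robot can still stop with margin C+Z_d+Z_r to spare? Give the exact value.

at the boundary: (1/3)·v² + (21/20)·v + (-39/40) = 0
  disc = (21/20)² − 4·(1/3)·(-39/40) = 961/400 ; √disc = 31/20
  v_R = (−(21/20) + 31/20) / (2·(1/3)) = 3/4 m/s
check:
stop time T_s = (3/4)/(3/2) = 0.5000 s
reaction-phase robot travel = 0.7500·0.2500 = 0.1875 m
braking distance = 0.7500²/(2·1.5000) = 0.1875 m
human closes 1.2000·0.7500 = 0.9000 m
margins: 0.0800+0.0500+0.0150 = 0.1450 m
sum ≈ 0.1875+0.1875+0.9000+0.1450 ≈ 1.4200 m = S ✓

v_R_max = 3/4 m/s = 0.7500 m/s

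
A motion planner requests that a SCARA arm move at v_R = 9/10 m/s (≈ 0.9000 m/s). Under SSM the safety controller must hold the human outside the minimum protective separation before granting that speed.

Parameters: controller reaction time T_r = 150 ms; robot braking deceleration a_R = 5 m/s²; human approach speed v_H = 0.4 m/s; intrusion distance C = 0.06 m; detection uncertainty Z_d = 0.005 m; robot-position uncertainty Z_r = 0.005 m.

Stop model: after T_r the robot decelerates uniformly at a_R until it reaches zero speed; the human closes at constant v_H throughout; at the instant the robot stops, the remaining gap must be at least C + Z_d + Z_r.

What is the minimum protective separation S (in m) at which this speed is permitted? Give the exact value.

stop time T_s = (9/10)/5 = 0.1800 s
robot covers v_R·T_r = 0.9000·0.1500 = 0.1350 m before braking
robot under decel: 0.9000²/(2·5.0000) = 0.0810 m
person approaches 0.4000·(0.1500+0.1800) = 0.1320 m
margins: 0.0600+0.0050+0.0050 = 0.0700 m
S_min ≈ 0.1350+0.0810+0.1320+0.0700  ⇒  S_min = 209/500 m

S_min = 209/500 m = 0.4180 m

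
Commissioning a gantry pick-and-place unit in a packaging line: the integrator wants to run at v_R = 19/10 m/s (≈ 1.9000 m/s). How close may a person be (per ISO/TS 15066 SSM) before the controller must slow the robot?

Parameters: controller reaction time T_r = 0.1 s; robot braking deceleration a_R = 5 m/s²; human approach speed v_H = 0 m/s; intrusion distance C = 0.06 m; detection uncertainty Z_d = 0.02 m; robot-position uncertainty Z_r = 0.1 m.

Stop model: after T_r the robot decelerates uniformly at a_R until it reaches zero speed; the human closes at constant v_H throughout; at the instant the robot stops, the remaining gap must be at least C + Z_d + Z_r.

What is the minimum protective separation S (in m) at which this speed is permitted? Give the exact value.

S_min = 731/1000 m = 0.7310 m

T_s = v_R/a_R = (19/10)/5 = 0.3800 s
reaction-phase robot travel = 1.9000·0.1000 = 0.1900 m
robot covers 1.9000·0.3800 − ½·5.0000·0.3800² = 0.3610 m while stopping
human over T_r+T_s: 0.0000·(0.1000+0.3800) = 0.0000 m
C+Z_d+Z_r = 0.0600+0.0200+0.1000 = 0.1800 m
S_min ≈ 0.1900+0.3610+0.0000+0.1800  ⇒  S_min = 731/1000 m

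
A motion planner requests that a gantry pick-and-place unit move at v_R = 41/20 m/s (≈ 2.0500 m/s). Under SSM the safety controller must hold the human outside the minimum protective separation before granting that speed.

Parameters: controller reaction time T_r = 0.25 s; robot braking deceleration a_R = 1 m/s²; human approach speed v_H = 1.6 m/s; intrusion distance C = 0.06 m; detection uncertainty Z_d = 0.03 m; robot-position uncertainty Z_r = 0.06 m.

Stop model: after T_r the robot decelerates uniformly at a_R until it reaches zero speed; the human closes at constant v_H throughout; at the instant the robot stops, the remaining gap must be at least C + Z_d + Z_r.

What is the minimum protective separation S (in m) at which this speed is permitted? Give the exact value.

S_min = 1031/160 m = 6.4437 m

stop time T_s = (41/20)/1 = 2.0500 s
robot in T_r: 2.0500·0.2500 = 0.5125 m
robot under decel: 2.0500²/(2·1.0000) = 2.1012 m
person approaches 1.6000·(0.2500+2.0500) = 3.6800 m
residual clearance needed = 0.0600+0.0300+0.0600 = 0.1500 m
S_min ≈ 0.5125+2.1012+3.6800+0.1500  ⇒  S_min = 1031/160 m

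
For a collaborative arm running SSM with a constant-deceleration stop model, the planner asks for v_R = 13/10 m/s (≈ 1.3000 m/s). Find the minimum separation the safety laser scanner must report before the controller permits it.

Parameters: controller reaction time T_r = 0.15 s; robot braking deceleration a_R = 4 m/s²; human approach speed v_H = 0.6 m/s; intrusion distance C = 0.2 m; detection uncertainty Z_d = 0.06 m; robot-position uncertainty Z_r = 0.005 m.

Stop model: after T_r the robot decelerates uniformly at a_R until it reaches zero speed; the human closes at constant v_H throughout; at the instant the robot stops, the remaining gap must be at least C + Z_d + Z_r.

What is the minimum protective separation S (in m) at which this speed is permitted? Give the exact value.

stop time T_s = (13/10)/4 = 0.3250 s
robot covers v_R·T_r = 1.3000·0.1500 = 0.1950 m before braking
robot under decel: 1.3000²/(2·4.0000) = 0.2112 m
human closes 0.6000·0.4750 = 0.2850 m
residual clearance needed = 0.2000+0.0600+0.0050 = 0.2650 m
S_min ≈ 0.1950+0.2112+0.2850+0.2650  ⇒  S_min = 153/160 m

S_min = 153/160 m = 0.9563 m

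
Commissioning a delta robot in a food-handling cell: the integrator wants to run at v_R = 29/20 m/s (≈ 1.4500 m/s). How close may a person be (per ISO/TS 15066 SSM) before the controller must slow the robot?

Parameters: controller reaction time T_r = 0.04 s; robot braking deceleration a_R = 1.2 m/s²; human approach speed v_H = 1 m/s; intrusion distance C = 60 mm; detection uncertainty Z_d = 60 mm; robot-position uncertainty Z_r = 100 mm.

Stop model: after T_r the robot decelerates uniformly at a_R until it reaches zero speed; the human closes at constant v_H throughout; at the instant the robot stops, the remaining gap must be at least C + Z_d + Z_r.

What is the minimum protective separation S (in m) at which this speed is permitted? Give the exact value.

stop time T_s = (29/20)/(6/5) = 1.2083 s
reaction-phase robot travel = 1.4500·0.0400 = 0.0580 m
braking distance = 1.4500²/(2·1.2000) = 0.8760 m
human over T_r+T_s: 1.0000·(0.0400+1.2083) = 1.2483 m
margins: 0.0600+0.0600+0.1000 = 0.2200 m
S_min ≈ 0.0580+0.8760+1.2483+0.2200  ⇒  S_min = 19219/8000 m

S_min = 19219/8000 m = 2.4024 m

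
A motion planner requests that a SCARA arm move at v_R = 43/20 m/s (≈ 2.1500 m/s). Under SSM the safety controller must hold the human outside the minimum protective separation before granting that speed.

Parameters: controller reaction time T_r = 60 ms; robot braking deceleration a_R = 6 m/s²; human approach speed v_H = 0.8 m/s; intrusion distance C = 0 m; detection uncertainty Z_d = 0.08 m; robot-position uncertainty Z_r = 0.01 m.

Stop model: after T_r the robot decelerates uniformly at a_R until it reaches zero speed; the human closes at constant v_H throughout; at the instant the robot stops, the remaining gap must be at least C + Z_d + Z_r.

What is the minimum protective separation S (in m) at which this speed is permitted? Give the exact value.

stop time T_s = (43/20)/6 = 0.3583 s
reaction-phase robot travel = 2.1500·0.0600 = 0.1290 m
braking distance = 2.1500²/(2·6.0000) = 0.3852 m
human over T_r+T_s: 0.8000·(0.0600+0.3583) = 0.3347 m
margins: 0.0000+0.0800+0.0100 = 0.0900 m
S_min ≈ 0.1290+0.3852+0.3347+0.0900  ⇒  S_min = 7511/8000 m

S_min = 7511/8000 m = 0.9389 m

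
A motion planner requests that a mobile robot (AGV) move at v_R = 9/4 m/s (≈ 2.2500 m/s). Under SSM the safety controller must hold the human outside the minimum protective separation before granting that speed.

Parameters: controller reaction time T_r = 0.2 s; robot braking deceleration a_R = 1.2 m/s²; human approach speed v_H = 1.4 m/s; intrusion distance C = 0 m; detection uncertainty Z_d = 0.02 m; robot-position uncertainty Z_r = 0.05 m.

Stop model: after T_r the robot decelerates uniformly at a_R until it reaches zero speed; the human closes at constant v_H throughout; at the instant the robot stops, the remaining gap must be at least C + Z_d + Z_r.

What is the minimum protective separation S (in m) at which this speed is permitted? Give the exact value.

S_min = 1771/320 m = 5.5344 m

stop time T_s = (9/4)/(6/5) = 1.8750 s
robot in T_r: 2.2500·0.2000 = 0.4500 m
robot covers 2.2500·1.8750 − ½·1.2000·1.8750² = 2.1094 m while stopping
human over T_r+T_s: 1.4000·(0.2000+1.8750) = 2.9050 m
residual clearance needed = 0.0000+0.0200+0.0500 = 0.0700 m
S_min ≈ 0.4500+2.1094+2.9050+0.0700  ⇒  S_min = 1771/320 m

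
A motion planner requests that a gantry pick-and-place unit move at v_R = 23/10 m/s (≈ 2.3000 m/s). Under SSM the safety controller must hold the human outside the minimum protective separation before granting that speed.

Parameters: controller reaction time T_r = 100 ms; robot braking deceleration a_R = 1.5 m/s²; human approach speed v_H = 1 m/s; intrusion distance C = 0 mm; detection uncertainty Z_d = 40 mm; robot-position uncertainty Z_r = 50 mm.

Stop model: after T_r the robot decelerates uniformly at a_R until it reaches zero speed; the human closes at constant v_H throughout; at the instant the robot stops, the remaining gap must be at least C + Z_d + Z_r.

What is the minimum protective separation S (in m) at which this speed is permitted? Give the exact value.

S_min = 223/60 m = 3.7167 m

braking lasts T_s = (23/10)/(3/2) = 1.5333 s
robot covers v_R·T_r = 2.3000·0.1000 = 0.2300 m before braking
braking distance = 2.3000²/(2·1.5000) = 1.7633 m
human closes 1.0000·1.6333 = 1.6333 m
C+Z_d+Z_r = 0.0000+0.0400+0.0500 = 0.0900 m
S_min ≈ 0.2300+1.7633+1.6333+0.0900  ⇒  S_min = 223/60 m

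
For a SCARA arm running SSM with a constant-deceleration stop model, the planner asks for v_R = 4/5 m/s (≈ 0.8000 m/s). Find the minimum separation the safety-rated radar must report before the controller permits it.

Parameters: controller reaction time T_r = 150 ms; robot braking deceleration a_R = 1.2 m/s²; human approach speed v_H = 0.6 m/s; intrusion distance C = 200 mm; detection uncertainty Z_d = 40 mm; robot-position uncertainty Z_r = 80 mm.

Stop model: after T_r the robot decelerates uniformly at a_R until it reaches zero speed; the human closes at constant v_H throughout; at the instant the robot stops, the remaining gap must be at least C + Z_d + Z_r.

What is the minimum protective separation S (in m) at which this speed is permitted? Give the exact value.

S_min = 359/300 m = 1.1967 m

stop time T_s = (4/5)/(6/5) = 0.6667 s
reaction-phase robot travel = 0.8000·0.1500 = 0.1200 m
robot under decel: 0.8000²/(2·1.2000) = 0.2667 m
person approaches 0.6000·(0.1500+0.6667) = 0.4900 m
residual clearance needed = 0.2000+0.0400+0.0800 = 0.3200 m
S_min ≈ 0.1200+0.2667+0.4900+0.3200  ⇒  S_min = 359/300 m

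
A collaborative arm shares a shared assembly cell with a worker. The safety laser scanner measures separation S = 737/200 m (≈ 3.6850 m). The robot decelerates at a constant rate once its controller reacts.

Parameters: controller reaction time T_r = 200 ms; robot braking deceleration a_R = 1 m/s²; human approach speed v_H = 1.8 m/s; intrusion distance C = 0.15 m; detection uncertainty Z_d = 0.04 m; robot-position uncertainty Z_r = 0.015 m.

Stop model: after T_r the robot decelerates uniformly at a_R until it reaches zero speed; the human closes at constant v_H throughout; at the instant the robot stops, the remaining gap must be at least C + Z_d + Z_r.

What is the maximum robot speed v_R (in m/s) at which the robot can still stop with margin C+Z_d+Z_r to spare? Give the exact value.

v_R_max = 6/5 m/s = 1.2000 m/s

at the boundary: (1/2)·v² + (2)·v + (-78/25) = 0
  disc = (2)² − 4·(1/2)·(-78/25) = 256/25 ; √disc = 16/5
  v_R = (−(2) + 16/5) / (2·(1/2)) = 6/5 m/s
check:
T_s = v_R/a_R = (6/5)/1 = 1.2000 s
reaction-phase robot travel = 1.2000·0.2000 = 0.2400 m
braking distance = 1.2000²/(2·1.0000) = 0.7200 m
human over T_r+T_s: 1.8000·(0.2000+1.2000) = 2.5200 m
margins: 0.1500+0.0400+0.0150 = 0.2050 m
sum ≈ 0.2400+0.7200+2.5200+0.2050 ≈ 3.6850 m = S ✓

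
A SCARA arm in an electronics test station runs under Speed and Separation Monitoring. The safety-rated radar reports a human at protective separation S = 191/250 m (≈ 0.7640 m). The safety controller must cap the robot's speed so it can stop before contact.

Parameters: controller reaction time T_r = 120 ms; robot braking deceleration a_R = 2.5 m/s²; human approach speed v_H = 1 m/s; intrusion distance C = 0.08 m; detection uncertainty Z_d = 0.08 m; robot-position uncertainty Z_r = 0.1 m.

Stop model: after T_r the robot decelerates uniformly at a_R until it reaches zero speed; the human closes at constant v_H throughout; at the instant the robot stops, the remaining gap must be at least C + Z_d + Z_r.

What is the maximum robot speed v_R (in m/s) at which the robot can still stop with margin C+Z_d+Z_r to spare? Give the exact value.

v_R_max = 3/5 m/s = 0.6000 m/s

collect terms ⇒ (1/5)·v_R² + (13/25)·v_R + (-48/125) = 0
  disc = (13/25)² − 4·(1/5)·(-48/125) = 361/625 ; √disc = 19/25
  v_R = (−(13/25) + 19/25) / (2·(1/5)) = 3/5 m/s
check:
T_s = v_R/a_R = (3/5)/(5/2) = 0.2400 s
robot in T_r: 0.6000·0.1200 = 0.0720 m
robot under decel: 0.6000²/(2·2.5000) = 0.0720 m
person approaches 1.0000·(0.1200+0.2400) = 0.3600 m
margins: 0.0800+0.0800+0.1000 = 0.2600 m
sum ≈ 0.0720+0.0720+0.3600+0.2600 ≈ 0.7640 m = S ✓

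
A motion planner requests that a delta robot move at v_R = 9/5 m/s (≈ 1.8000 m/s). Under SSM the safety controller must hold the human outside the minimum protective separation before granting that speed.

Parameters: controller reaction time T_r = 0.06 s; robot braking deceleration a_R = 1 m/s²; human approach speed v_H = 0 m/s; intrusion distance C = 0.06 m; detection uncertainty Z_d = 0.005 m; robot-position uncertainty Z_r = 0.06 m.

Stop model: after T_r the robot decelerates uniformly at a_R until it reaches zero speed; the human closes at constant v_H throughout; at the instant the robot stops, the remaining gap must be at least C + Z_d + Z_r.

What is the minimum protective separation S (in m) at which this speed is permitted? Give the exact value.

S_min = 1853/1000 m = 1.8530 m

braking lasts T_s = (9/5)/1 = 1.8000 s
reaction-phase robot travel = 1.8000·0.0600 = 0.1080 m
robot covers 1.8000·1.8000 − ½·1.0000·1.8000² = 1.6200 m while stopping
human over T_r+T_s: 0.0000·(0.0600+1.8000) = 0.0000 m
margins: 0.0600+0.0050+0.0600 = 0.1250 m
S_min ≈ 0.1080+1.6200+0.0000+0.1250  ⇒  S_min = 1853/1000 m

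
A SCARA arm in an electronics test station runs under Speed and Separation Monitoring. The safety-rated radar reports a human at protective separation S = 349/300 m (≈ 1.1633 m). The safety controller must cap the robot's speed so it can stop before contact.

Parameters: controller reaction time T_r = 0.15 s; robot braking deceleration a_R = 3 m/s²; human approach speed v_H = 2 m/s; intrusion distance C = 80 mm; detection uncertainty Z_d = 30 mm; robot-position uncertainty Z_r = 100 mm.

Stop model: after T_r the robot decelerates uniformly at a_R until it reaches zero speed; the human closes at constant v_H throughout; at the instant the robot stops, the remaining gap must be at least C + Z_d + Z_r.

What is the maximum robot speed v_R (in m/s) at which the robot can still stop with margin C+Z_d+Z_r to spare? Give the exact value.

v_R_max = 7/10 m/s = 0.7000 m/s

at the boundary: (1/6)·v² + (49/60)·v + (-49/75) = 0
  disc = (49/60)² − 4·(1/6)·(-49/75) = 441/400 ; √disc = 21/20
  v_R = (−(49/60) + 21/20) / (2·(1/6)) = 7/10 m/s
check:
T_s = v_R/a_R = (7/10)/3 = 0.2333 s
reaction-phase robot travel = 0.7000·0.1500 = 0.1050 m
robot under decel: 0.7000²/(2·3.0000) = 0.0817 m
human over T_r+T_s: 2.0000·(0.1500+0.2333) = 0.7667 m
C+Z_d+Z_r = 0.0800+0.0300+0.1000 = 0.2100 m
sum ≈ 0.1050+0.0817+0.7667+0.2100 ≈ 1.1633 m = S ✓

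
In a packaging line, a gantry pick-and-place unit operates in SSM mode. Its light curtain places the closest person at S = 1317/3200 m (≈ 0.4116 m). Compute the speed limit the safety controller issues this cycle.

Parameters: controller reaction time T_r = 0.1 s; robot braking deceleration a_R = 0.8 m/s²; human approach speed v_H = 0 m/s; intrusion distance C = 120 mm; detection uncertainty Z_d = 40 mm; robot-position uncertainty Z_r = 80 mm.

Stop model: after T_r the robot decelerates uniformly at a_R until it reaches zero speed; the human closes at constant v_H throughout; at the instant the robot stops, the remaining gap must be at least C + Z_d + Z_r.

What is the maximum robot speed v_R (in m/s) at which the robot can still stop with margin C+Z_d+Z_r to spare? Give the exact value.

collect terms ⇒ (5/8)·v_R² + (1/10)·v_R + (-549/3200) = 0
  disc = (1/10)² − 4·(5/8)·(-549/3200) = 2809/6400 ; √disc = 53/80
  v_R = (−(1/10) + 53/80) / (2·(5/8)) = 9/20 m/s
check:
T_s = v_R/a_R = (9/20)/(4/5) = 0.5625 s
reaction-phase robot travel = 0.4500·0.1000 = 0.0450 m
robot under decel: 0.4500²/(2·0.8000) = 0.1266 m
person approaches 0.0000·(0.1000+0.5625) = 0.0000 m
C+Z_d+Z_r = 0.1200+0.0400+0.0800 = 0.2400 m
sum ≈ 0.0450+0.1266+0.0000+0.2400 ≈ 0.4116 m = S ✓

v_R_max = 9/20 m/s = 0.4500 m/s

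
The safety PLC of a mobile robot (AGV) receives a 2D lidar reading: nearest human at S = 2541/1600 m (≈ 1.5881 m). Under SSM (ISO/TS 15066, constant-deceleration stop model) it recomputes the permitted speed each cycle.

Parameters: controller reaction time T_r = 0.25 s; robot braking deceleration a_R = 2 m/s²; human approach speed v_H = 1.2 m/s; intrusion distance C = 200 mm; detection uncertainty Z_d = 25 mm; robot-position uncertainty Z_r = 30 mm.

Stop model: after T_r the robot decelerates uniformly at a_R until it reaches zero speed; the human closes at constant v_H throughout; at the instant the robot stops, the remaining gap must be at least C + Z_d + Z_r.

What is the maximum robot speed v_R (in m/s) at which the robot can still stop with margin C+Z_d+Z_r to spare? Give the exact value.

collect terms ⇒ (1/4)·v_R² + (17/20)·v_R + (-1653/1600) = 0
  disc = (17/20)² − 4·(1/4)·(-1653/1600) = 2809/1600 ; √disc = 53/40
  v_R = (−(17/20) + 53/40) / (2·(1/4)) = 19/20 m/s
check:
T_s = v_R/a_R = (19/20)/2 = 0.4750 s
robot covers v_R·T_r = 0.9500·0.2500 = 0.2375 m before braking
braking distance = 0.9500²/(2·2.0000) = 0.2256 m
person approaches 1.2000·(0.2500+0.4750) = 0.8700 m
residual clearance needed = 0.2000+0.0250+0.0300 = 0.2550 m
sum ≈ 0.2375+0.2256+0.8700+0.2550 ≈ 1.5881 m = S ✓

v_R_max = 19/20 m/s = 0.9500 m/s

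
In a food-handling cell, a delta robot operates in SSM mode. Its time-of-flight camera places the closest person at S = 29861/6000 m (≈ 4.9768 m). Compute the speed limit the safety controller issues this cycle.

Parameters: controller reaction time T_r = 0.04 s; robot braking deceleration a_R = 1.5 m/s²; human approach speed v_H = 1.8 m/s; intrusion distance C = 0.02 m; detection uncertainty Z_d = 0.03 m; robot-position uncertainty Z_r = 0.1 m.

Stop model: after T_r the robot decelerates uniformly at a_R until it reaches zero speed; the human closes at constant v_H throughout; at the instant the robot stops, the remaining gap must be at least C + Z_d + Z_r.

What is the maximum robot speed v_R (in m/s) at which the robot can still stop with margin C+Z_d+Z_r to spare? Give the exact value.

v_R_max = 47/20 m/s = 2.3500 m/s

at the boundary: (1/3)·v² + (31/25)·v + (-28529/6000) = 0
  disc = (31/25)² − 4·(1/3)·(-28529/6000) = 177241/22500 ; √disc = 421/150
  v_R = (−(31/25) + 421/150) / (2·(1/3)) = 47/20 m/s
check:
stop time T_s = (47/20)/(3/2) = 1.5667 s
robot in T_r: 2.3500·0.0400 = 0.0940 m
robot under decel: 2.3500²/(2·1.5000) = 1.8408 m
human over T_r+T_s: 1.8000·(0.0400+1.5667) = 2.8920 m
margins: 0.0200+0.0300+0.1000 = 0.1500 m
sum ≈ 0.0940+1.8408+2.8920+0.1500 ≈ 4.9768 m = S ✓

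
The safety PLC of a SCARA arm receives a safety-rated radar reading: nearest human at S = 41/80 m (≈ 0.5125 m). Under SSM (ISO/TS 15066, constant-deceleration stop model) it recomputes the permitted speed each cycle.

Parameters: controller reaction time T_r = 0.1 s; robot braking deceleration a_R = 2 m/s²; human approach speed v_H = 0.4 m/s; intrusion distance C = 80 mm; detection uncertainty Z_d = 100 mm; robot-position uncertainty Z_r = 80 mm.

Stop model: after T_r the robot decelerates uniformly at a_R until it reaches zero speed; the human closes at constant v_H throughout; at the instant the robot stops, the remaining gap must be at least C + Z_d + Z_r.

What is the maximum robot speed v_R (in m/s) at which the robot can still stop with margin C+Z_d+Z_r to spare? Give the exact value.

at the boundary: (1/4)·v² + (3/10)·v + (-17/80) = 0
  disc = (3/10)² − 4·(1/4)·(-17/80) = 121/400 ; √disc = 11/20
  v_R = (−(3/10) + 11/20) / (2·(1/4)) = 1/2 m/s
check:
braking lasts T_s = (1/2)/2 = 0.2500 s
robot in T_r: 0.5000·0.1000 = 0.0500 m
robot covers 0.5000·0.2500 − ½·2.0000·0.2500² = 0.0625 m while stopping
person approaches 0.4000·(0.1000+0.2500) = 0.1400 m
margins: 0.0800+0.1000+0.0800 = 0.2600 m
sum ≈ 0.0500+0.0625+0.1400+0.2600 ≈ 0.5125 m = S ✓

v_R_max = 1/2 m/s = 0.5000 m/s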